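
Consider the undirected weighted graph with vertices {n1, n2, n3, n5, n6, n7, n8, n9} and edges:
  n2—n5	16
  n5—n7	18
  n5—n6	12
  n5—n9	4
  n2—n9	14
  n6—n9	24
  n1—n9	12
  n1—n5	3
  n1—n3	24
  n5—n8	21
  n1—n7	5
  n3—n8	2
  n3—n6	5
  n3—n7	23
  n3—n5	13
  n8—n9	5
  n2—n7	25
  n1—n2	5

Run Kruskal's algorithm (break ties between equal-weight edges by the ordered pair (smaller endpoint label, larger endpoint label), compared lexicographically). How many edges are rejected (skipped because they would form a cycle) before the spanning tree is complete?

Sort edges by weight, then run Kruskal:
n3—n8 (2): add — endpoints in different components.
n1—n5 (3): add — endpoints in different components.
n5—n9 (4): add — endpoints in different components.
n1—n2 (5): add — endpoints in different components.
n1—n7 (5): add — endpoints in different components.
n3—n6 (5): add — endpoints in different components.
n8—n9 (5): add — endpoints in different components.
Edges rejected before the tree was complete: 0.

0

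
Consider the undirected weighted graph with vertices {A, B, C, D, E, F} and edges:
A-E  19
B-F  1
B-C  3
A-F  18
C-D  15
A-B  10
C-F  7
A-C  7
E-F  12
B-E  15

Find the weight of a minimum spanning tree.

Prim's algorithm from E:
Step 1: cheapest edge leaving the tree is E-F (12); add F.
Step 2: cheapest edge leaving the tree is B-F (1); add B.
Step 3: cheapest edge leaving the tree is B-C (3); add C.
Step 4: cheapest edge leaving the tree is A-C (7); add A.
Step 5: cheapest edge leaving the tree is C-D (15); add D.
MST edges: E-F, B-F, B-C, A-C, C-D; total weight 12+1+3+7+15 = 38.

38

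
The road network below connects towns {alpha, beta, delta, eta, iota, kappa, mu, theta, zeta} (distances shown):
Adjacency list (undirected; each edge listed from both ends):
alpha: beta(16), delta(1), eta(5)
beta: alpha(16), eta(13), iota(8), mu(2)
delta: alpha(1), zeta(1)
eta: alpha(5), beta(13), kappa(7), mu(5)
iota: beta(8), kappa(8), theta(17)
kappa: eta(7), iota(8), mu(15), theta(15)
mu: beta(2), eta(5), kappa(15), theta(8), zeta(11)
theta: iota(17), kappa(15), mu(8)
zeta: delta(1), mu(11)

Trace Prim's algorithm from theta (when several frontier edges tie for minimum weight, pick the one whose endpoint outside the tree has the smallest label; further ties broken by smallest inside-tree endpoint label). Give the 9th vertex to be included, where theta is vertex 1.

Grow the tree from theta using Prim:
Step 1: cheapest edge leaving the tree is mu—theta (8); add mu.
Step 2: cheapest edge leaving the tree is beta—mu (2); add beta.
Step 3: cheapest edge leaving the tree is eta—mu (5); add eta.
Step 4: cheapest edge leaving the tree is alpha—eta (5); add alpha.
Step 5: cheapest edge leaving the tree is alpha—delta (1); add delta.
Step 6: cheapest edge leaving the tree is delta—zeta (1); add zeta.
Step 7: cheapest edge leaving the tree is eta—kappa (7); add kappa.
Step 8: cheapest edge leaving the tree is beta—iota (8); add iota.
Vertex order: theta, mu, beta, eta, alpha, delta, zeta, kappa, iota. The 9th vertex is iota.

iota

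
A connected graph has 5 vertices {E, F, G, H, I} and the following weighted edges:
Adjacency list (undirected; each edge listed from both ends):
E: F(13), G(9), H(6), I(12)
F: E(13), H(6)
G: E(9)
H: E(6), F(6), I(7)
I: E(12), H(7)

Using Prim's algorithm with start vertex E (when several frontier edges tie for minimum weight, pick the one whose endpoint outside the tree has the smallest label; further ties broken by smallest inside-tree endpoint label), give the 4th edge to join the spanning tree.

Prim, starting at E.
Step 1: frontier [E H 6, E G 9, E I 12, E F 13] → take E H (6); add H.
Step 2: frontier [E G 9, E I 12, E F 13, F H 6, H I 7] → take F H (6); add F.
Step 3: frontier [E G 9, E I 12, H I 7] → take H I (7); add I.
Step 4: frontier [E G 9] → take E G (9); add G.
The 4th edge added is E G.

E-G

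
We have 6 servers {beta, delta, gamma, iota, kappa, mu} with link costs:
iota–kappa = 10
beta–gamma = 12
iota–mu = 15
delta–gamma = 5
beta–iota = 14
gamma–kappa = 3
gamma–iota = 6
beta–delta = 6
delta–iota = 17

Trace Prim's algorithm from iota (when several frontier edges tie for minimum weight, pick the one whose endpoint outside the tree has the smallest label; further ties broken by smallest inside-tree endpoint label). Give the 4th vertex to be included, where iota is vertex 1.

delta

Grow the tree from iota using Prim:
Step 1: frontier [gamma–iota 6, iota–kappa 10, beta–iota 14, iota–mu 15, delta–iota 17] → take gamma–iota (6); add gamma.
Step 2: frontier [gamma–kappa 3, delta–gamma 5, beta–gamma 12, iota–kappa 10, beta–iota 14, iota–mu 15, delta–iota 17] → take gamma–kappa (3); add kappa.
Step 3: frontier [delta–gamma 5, beta–gamma 12, beta–iota 14, iota–mu 15, delta–iota 17] → take delta–gamma (5); add delta.
Step 4: frontier [beta–delta 6, beta–gamma 12, beta–iota 14, iota–mu 15] → take beta–delta (6); add beta.
Step 5: frontier [iota–mu 15] → take iota–mu (15); add mu.
Vertex order: iota, gamma, kappa, delta, beta, mu. The 4th vertex is delta.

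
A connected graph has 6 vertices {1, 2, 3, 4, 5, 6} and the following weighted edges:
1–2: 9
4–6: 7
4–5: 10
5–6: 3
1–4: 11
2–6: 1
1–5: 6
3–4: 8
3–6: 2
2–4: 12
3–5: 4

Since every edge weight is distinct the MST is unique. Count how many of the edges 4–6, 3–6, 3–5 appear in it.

Kruskal: consider edges lightest-first.
2–6 (1): add — endpoints in different components.
3–6 (2): add — endpoints in different components.
5–6 (3): add — endpoints in different components.
3–5 (4): skip — 3 and 5 already connected.
1–5 (6): add — endpoints in different components.
4–6 (7): add — endpoints in different components.
MST edge set: {2–6, 3–6, 5–6, 1–5, 4–6}.
Of the listed edges, {4–6, 3–6} are in the MST → 2.

2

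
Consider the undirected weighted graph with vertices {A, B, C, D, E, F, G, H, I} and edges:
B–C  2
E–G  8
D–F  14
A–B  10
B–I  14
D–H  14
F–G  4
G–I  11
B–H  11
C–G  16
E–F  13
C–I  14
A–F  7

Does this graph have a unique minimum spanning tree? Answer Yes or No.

Sort edges by weight, then run Kruskal:
B–C (2): add — endpoints in different components.
F–G (4): add — endpoints in different components.
A–F (7): add — endpoints in different components.
E–G (8): add — endpoints in different components.
A–B (10): add — endpoints in different components.
B–H (11): add — endpoints in different components.
G–I (11): add — endpoints in different components.
E–F (13): skip — E and F already connected.
B–I (14): skip — B and I already connected.
C–I (14): skip — C and I already connected.
D–F (14): add — endpoints in different components.
Non-tree edge D–H has weight 14, equal to the heaviest edge on its tree cycle — swapping gives another MST of the same weight. Not unique.

No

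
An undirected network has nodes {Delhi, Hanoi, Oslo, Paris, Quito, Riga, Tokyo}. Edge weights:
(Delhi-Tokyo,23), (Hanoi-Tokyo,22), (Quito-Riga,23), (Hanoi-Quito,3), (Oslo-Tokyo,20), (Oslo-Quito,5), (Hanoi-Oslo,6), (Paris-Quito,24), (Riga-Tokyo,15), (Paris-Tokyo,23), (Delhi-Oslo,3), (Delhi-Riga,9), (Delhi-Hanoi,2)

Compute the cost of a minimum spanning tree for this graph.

55

Kruskal's algorithm — process edges by increasing weight (ties by edge label):
Delhi-Hanoi (2): add — endpoints in different components.
Delhi-Oslo (3): add — endpoints in different components.
Hanoi-Quito (3): add — endpoints in different components.
Oslo-Quito (5): skip — Quito and Oslo already connected.
Hanoi-Oslo (6): skip — Hanoi and Oslo already connected.
Delhi-Riga (9): add — endpoints in different components.
Riga-Tokyo (15): add — endpoints in different components.
Oslo-Tokyo (20): skip — Tokyo and Oslo already connected.
Hanoi-Tokyo (22): skip — Tokyo and Hanoi already connected.
Delhi-Tokyo (23): skip — Tokyo and Delhi already connected.
Paris-Tokyo (23): add — endpoints in different components.
MST edges: Delhi-Hanoi, Delhi-Oslo, Hanoi-Quito, Delhi-Riga, Riga-Tokyo, Paris-Tokyo; total weight 2+3+3+9+15+23 = 55.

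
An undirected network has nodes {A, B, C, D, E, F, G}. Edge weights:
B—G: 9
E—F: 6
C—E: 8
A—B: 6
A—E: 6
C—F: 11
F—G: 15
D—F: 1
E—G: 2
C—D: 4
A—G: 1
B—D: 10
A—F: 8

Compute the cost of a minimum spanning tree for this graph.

Kruskal: consider edges lightest-first.
A—G (1): add — endpoints in different components.
D—F (1): add — endpoints in different components.
E—G (2): add — endpoints in different components.
C—D (4): add — endpoints in different components.
A—B (6): add — endpoints in different components.
A—E (6): skip — A and E already connected.
E—F (6): add — endpoints in different components.
MST edges: A—G, D—F, E—G, C—D, A—B, E—F; total weight 1+1+2+4+6+6 = 20.

20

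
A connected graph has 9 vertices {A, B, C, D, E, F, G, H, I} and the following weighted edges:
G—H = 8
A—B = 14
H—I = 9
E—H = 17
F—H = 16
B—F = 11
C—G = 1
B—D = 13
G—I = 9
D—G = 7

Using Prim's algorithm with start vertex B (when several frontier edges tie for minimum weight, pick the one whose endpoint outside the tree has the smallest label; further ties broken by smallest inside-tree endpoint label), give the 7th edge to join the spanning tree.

Prim's algorithm from B:
Step 1: cheapest edge leaving the tree is B—F (11); add F.
Step 2: cheapest edge leaving the tree is B—D (13); add D.
Step 3: cheapest edge leaving the tree is D—G (7); add G.
Step 4: cheapest edge leaving the tree is C—G (1); add C.
Step 5: cheapest edge leaving the tree is G—H (8); add H.
Step 6: cheapest edge leaving the tree is G—I (9); add I.
Step 7: cheapest edge leaving the tree is A—B (14); add A.
Step 8: cheapest edge leaving the tree is E—H (17); add E.
The 7th edge added is A—B.

A-B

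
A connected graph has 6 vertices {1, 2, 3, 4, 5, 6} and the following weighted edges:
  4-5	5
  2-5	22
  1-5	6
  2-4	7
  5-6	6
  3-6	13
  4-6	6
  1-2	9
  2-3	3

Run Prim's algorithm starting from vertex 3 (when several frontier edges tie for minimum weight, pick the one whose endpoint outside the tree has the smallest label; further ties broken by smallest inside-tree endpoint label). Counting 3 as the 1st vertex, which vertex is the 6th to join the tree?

6

Prim, starting at 3.
Step 1: cheapest edge leaving the tree is 2-3 (3); add 2.
Step 2: cheapest edge leaving the tree is 2-4 (7); add 4.
Step 3: cheapest edge leaving the tree is 4-5 (5); add 5.
Step 4: cheapest edge leaving the tree is 1-5 (6); add 1.
Step 5: cheapest edge leaving the tree is 4-6 (6); add 6.
Vertex order: 3, 2, 4, 5, 1, 6. The 6th vertex is 6.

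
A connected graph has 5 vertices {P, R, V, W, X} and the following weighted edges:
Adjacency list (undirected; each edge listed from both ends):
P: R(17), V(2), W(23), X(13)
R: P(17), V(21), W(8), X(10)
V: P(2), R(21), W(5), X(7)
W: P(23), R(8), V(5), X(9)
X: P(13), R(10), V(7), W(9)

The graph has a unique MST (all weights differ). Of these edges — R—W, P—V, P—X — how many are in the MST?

Sort edges by weight, then run Kruskal:
P—V (2): add — endpoints in different components.
V—W (5): add — endpoints in different components.
V—X (7): add — endpoints in different components.
R—W (8): add — endpoints in different components.
MST edge set: {P—V, V—W, V—X, R—W}.
Of the listed edges, {R—W, P—V} are in the MST → 2.

2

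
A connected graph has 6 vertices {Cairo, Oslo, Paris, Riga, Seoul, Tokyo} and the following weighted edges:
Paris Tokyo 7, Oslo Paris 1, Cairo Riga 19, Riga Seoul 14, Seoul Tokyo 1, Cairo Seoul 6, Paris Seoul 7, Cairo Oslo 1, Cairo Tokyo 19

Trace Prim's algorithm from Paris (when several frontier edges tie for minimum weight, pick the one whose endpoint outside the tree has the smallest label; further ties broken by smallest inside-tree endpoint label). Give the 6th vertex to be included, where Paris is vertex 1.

Riga

Prim, starting at Paris.
Step 1: cheapest edge leaving the tree is Oslo Paris (1); add Oslo.
Step 2: cheapest edge leaving the tree is Cairo Oslo (1); add Cairo.
Step 3: cheapest edge leaving the tree is Cairo Seoul (6); add Seoul.
Step 4: cheapest edge leaving the tree is Seoul Tokyo (1); add Tokyo.
Step 5: cheapest edge leaving the tree is Riga Seoul (14); add Riga.
Vertex order: Paris, Oslo, Cairo, Seoul, Tokyo, Riga. The 6th vertex is Riga.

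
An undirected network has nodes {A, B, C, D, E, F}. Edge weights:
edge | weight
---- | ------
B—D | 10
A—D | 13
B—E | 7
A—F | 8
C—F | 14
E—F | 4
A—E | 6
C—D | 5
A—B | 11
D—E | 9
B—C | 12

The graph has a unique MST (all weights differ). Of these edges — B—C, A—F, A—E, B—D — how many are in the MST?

Kruskal's algorithm — process edges by increasing weight (ties by edge label):
E—F (4): add — endpoints in different components.
C—D (5): add — endpoints in different components.
A—E (6): add — endpoints in different components.
B—E (7): add — endpoints in different components.
A—F (8): skip — A and F already connected.
D—E (9): add — endpoints in different components.
MST edge set: {E—F, C—D, A—E, B—E, D—E}.
Of the listed edges, {A—E} are in the MST → 1.

1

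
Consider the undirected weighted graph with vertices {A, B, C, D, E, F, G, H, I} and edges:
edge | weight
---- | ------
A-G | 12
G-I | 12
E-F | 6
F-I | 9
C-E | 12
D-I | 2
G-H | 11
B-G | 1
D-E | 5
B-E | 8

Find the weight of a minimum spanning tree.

57

Sort edges by weight, then run Kruskal:
B-G (1): add — endpoints in different components.
D-I (2): add — endpoints in different components.
D-E (5): add — endpoints in different components.
E-F (6): add — endpoints in different components.
B-E (8): add — endpoints in different components.
F-I (9): skip — F and I already connected.
G-H (11): add — endpoints in different components.
A-G (12): add — endpoints in different components.
C-E (12): add — endpoints in different components.
MST edges: B-G, D-I, D-E, E-F, B-E, G-H, A-G, C-E; total weight 1+2+5+6+8+11+12+12 = 57.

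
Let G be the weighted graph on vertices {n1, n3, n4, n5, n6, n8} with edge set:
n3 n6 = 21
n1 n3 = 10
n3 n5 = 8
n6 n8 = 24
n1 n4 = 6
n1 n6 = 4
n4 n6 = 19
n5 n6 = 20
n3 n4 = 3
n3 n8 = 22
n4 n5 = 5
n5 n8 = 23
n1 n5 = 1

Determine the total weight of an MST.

35

Kruskal's algorithm — process edges by increasing weight (ties by edge label):
n1 n5 (1): add — endpoints in different components.
n3 n4 (3): add — endpoints in different components.
n1 n6 (4): add — endpoints in different components.
n4 n5 (5): add — endpoints in different components.
n1 n4 (6): skip — n1 and n4 already connected.
n3 n5 (8): skip — n5 and n3 already connected.
n1 n3 (10): skip — n1 and n3 already connected.
n4 n6 (19): skip — n6 and n4 already connected.
n5 n6 (20): skip — n6 and n5 already connected.
n3 n6 (21): skip — n6 and n3 already connected.
n3 n8 (22): add — endpoints in different components.
MST edges: n1 n5, n3 n4, n1 n6, n4 n5, n3 n8; total weight 1+3+4+5+22 = 35.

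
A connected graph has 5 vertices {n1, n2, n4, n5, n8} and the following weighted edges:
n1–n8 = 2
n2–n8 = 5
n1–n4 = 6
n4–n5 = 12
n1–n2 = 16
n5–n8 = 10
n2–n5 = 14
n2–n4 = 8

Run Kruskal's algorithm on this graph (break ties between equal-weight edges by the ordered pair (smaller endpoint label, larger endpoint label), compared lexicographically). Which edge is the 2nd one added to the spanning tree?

n2-n8

Sort edges by weight, then run Kruskal:
n1–n8 (2): add. Components now {n1,n8} {n2} {n4} {n5}
n2–n8 (5): add. Components now {n1,n2,n8} {n4} {n5}
n1–n4 (6): add. Components now {n1,n2,n4,n8} {n5}
n2–n4 (8): skip — n2 and n4 already connected.
n5–n8 (10): add. Components now {n1,n2,n4,n5,n8}
The 2nd edge added is n2–n8.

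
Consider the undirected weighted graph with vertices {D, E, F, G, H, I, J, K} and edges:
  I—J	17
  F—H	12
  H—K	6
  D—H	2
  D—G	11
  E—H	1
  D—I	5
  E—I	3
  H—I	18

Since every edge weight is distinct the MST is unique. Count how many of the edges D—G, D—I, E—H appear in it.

2

Sort edges by weight, then run Kruskal:
E—H (1): add — endpoints in different components.
D—H (2): add — endpoints in different components.
E—I (3): add — endpoints in different components.
D—I (5): skip — D and I already connected.
H—K (6): add — endpoints in different components.
D—G (11): add — endpoints in different components.
F—H (12): add — endpoints in different components.
I—J (17): add — endpoints in different components.
MST edge set: {E—H, D—H, E—I, H—K, D—G, F—H, I—J}.
Of the listed edges, {D—G, E—H} are in the MST → 2.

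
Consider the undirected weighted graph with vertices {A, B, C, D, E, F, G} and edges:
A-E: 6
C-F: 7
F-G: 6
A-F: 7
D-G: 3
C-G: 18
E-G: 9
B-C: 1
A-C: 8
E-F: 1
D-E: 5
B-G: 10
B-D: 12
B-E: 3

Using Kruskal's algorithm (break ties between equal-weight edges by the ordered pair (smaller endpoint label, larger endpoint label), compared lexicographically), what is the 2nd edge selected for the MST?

Kruskal's algorithm — process edges by increasing weight (ties by edge label):
B-C (1): add — endpoints in different components.
E-F (1): add — endpoints in different components.
B-E (3): add — endpoints in different components.
D-G (3): add — endpoints in different components.
D-E (5): add — endpoints in different components.
A-E (6): add — endpoints in different components.
The 2nd edge added is E-F.

E-F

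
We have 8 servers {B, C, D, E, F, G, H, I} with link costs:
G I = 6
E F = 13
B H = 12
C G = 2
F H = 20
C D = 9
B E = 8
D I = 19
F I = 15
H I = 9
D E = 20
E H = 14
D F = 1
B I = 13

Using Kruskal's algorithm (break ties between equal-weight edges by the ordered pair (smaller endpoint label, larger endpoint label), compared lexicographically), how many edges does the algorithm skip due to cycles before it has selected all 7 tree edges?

Sort edges by weight, then run Kruskal:
D F (1): add — endpoints in different components.
C G (2): add — endpoints in different components.
G I (6): add — endpoints in different components.
B E (8): add — endpoints in different components.
C D (9): add — endpoints in different components.
H I (9): add — endpoints in different components.
B H (12): add — endpoints in different components.
Edges rejected before the tree was complete: 0.

0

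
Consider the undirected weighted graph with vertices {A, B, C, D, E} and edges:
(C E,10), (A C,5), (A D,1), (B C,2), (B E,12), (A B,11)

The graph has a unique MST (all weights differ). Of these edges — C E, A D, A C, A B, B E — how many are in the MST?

3

Sort edges by weight, then run Kruskal:
A D (1): add. Components now {A,D} {B} {C} {E}
B C (2): add. Components now {A,D} {B,C} {E}
A C (5): add. Components now {A,B,C,D} {E}
C E (10): add. Components now {A,B,C,D,E}
MST edge set: {A D, B C, A C, C E}.
Of the listed edges, {C E, A D, A C} are in the MST → 3.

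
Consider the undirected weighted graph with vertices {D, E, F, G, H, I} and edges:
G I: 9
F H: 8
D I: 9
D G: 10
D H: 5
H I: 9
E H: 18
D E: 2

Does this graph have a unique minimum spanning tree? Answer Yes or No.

No

Kruskal's algorithm — process edges by increasing weight (ties by edge label):
D E (2): add — endpoints in different components.
D H (5): add — endpoints in different components.
F H (8): add — endpoints in different components.
D I (9): add — endpoints in different components.
G I (9): add — endpoints in different components.
Non-tree edge H I has weight 9, equal to the heaviest edge on its tree cycle — swapping gives another MST of the same weight. Not unique.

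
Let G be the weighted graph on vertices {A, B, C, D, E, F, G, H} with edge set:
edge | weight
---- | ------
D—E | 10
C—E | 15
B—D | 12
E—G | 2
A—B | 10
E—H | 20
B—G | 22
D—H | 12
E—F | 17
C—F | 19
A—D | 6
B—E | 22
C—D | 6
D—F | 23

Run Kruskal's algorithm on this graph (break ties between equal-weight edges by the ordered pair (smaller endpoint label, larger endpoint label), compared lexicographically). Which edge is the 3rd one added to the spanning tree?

Kruskal's algorithm — process edges by increasing weight (ties by edge label):
E—G (2): add — endpoints in different components.
A—D (6): add — endpoints in different components.
C—D (6): add — endpoints in different components.
A—B (10): add — endpoints in different components.
D—E (10): add — endpoints in different components.
B—D (12): skip — B and D already connected.
D—H (12): add — endpoints in different components.
C—E (15): skip — C and E already connected.
E—F (17): add — endpoints in different components.
The 3rd edge added is C—D.

C-D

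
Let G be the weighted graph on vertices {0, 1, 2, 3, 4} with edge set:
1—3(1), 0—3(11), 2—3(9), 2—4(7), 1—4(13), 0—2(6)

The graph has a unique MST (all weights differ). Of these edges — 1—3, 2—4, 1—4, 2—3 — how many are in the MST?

Kruskal's algorithm — process edges by increasing weight (ties by edge label):
1—3 (1): add. Components now {0} {1,3} {2} {4}
0—2 (6): add. Components now {0,2} {1,3} {4}
2—4 (7): add. Components now {0,2,4} {1,3}
2—3 (9): add. Components now {0,1,2,3,4}
MST edge set: {1—3, 0—2, 2—4, 2—3}.
Of the listed edges, {1—3, 2—4, 2—3} are in the MST → 3.

3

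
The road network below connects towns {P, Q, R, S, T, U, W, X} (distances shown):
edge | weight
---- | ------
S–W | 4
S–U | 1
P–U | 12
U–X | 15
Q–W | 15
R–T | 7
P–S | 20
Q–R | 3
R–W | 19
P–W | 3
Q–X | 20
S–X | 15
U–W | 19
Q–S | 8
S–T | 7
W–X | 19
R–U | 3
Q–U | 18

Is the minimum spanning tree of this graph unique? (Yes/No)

No

Sort edges by weight, then run Kruskal:
S–U (1): add — endpoints in different components.
P–W (3): add — endpoints in different components.
Q–R (3): add — endpoints in different components.
R–U (3): add — endpoints in different components.
S–W (4): add — endpoints in different components.
R–T (7): add — endpoints in different components.
S–T (7): skip — T and S already connected.
Q–S (8): skip — Q and S already connected.
P–U (12): skip — U and P already connected.
Q–W (15): skip — W and Q already connected.
S–X (15): add — endpoints in different components.
Non-tree edge S–T has weight 7, equal to the heaviest edge on its tree cycle — swapping gives another MST of the same weight. Not unique.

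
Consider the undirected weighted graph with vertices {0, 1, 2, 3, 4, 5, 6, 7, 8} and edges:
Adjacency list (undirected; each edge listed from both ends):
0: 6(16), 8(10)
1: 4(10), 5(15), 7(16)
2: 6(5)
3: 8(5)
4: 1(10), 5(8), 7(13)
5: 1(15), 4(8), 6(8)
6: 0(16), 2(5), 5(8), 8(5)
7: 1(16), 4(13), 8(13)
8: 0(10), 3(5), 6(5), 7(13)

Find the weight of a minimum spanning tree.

64

Kruskal: consider edges lightest-first.
2 6 (5): add — endpoints in different components.
3 8 (5): add — endpoints in different components.
6 8 (5): add — endpoints in different components.
4 5 (8): add — endpoints in different components.
5 6 (8): add — endpoints in different components.
0 8 (10): add — endpoints in different components.
1 4 (10): add — endpoints in different components.
4 7 (13): add — endpoints in different components.
MST edges: 2 6, 3 8, 6 8, 4 5, 5 6, 0 8, 1 4, 4 7; total weight 5+5+5+8+8+10+10+13 = 64.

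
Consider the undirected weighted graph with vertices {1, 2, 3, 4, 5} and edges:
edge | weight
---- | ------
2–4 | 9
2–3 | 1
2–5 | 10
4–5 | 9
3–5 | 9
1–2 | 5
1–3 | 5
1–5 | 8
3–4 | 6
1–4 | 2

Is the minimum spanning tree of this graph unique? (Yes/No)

No

Kruskal's algorithm — process edges by increasing weight (ties by edge label):
2–3 (1): add. Components now {1} {2,3} {4} {5}
1–4 (2): add. Components now {1,4} {2,3} {5}
1–2 (5): add. Components now {1,2,3,4} {5}
1–3 (5): skip — 1 and 3 already connected.
3–4 (6): skip — 3 and 4 already connected.
1–5 (8): add. Components now {1,2,3,4,5}
Non-tree edge 1–3 has weight 5, equal to the heaviest edge on its tree cycle — swapping gives another MST of the same weight. Not unique.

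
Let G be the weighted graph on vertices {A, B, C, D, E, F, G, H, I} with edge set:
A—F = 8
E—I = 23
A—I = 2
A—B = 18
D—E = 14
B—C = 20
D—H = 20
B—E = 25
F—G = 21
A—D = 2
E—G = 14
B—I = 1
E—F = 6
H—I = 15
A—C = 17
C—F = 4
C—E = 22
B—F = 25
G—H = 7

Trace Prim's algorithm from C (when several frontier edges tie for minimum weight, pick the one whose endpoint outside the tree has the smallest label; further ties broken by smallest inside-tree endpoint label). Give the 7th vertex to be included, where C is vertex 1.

Prim, starting at C.
Step 1: cheapest edge leaving the tree is C—F (4); add F.
Step 2: cheapest edge leaving the tree is E—F (6); add E.
Step 3: cheapest edge leaving the tree is A—F (8); add A.
Step 4: cheapest edge leaving the tree is A—D (2); add D.
Step 5: cheapest edge leaving the tree is A—I (2); add I.
Step 6: cheapest edge leaving the tree is B—I (1); add B.
Step 7: cheapest edge leaving the tree is E—G (14); add G.
Step 8: cheapest edge leaving the tree is G—H (7); add H.
Vertex order: C, F, E, A, D, I, B, G, H. The 7th vertex is B.

B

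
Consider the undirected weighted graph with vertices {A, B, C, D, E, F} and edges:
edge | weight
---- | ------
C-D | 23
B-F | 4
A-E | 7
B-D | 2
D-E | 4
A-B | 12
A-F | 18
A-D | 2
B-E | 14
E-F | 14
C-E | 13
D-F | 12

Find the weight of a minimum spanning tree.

25

Sort edges by weight, then run Kruskal:
A-D (2): add — endpoints in different components.
B-D (2): add — endpoints in different components.
B-F (4): add — endpoints in different components.
D-E (4): add — endpoints in different components.
A-E (7): skip — A and E already connected.
A-B (12): skip — A and B already connected.
D-F (12): skip — D and F already connected.
C-E (13): add — endpoints in different components.
MST edges: A-D, B-D, B-F, D-E, C-E; total weight 2+2+4+4+13 = 25.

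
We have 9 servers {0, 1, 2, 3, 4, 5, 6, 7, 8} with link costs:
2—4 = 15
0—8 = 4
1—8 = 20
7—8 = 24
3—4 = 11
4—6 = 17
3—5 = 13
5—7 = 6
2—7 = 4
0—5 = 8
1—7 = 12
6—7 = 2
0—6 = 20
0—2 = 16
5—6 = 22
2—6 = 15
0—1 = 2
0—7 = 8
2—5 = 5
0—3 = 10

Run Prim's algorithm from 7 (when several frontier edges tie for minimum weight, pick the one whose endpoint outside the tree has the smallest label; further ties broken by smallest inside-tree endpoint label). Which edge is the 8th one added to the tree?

3-4

Prim, starting at 7.
Step 1: cheapest edge leaving the tree is 6—7 (2); add 6.
Step 2: cheapest edge leaving the tree is 2—7 (4); add 2.
Step 3: cheapest edge leaving the tree is 2—5 (5); add 5.
Step 4: cheapest edge leaving the tree is 0—5 (8); add 0.
Step 5: cheapest edge leaving the tree is 0—1 (2); add 1.
Step 6: cheapest edge leaving the tree is 0—8 (4); add 8.
Step 7: cheapest edge leaving the tree is 0—3 (10); add 3.
Step 8: cheapest edge leaving the tree is 3—4 (11); add 4.
The 8th edge added is 3—4.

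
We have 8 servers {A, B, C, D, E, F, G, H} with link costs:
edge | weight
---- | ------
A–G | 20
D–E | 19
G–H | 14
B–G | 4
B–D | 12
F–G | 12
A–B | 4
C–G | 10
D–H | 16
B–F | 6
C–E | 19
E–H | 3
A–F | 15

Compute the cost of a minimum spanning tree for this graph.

Grow the tree from D using Prim:
Step 1: frontier [B–D 12, D–H 16, D–E 19] → take B–D (12); add B.
Step 2: frontier [A–B 4, B–G 4, B–F 6, D–H 16, D–E 19] → take A–B (4); add A.
Step 3: frontier [A–F 15, A–G 20, B–G 4, B–F 6, D–H 16, D–E 19] → take B–G (4); add G.
Step 4: frontier [A–F 15, B–F 6, D–H 16, D–E 19, C–G 10, F–G 12, G–H 14] → take B–F (6); add F.
Step 5: frontier [D–H 16, D–E 19, C–G 10, G–H 14] → take C–G (10); add C.
Step 6: frontier [C–E 19, D–H 16, D–E 19, G–H 14] → take G–H (14); add H.
Step 7: frontier [C–E 19, D–E 19, E–H 3] → take E–H (3); add E.
MST edges: B–D, A–B, B–G, B–F, C–G, G–H, E–H; total weight 12+4+4+6+10+14+3 = 53.

53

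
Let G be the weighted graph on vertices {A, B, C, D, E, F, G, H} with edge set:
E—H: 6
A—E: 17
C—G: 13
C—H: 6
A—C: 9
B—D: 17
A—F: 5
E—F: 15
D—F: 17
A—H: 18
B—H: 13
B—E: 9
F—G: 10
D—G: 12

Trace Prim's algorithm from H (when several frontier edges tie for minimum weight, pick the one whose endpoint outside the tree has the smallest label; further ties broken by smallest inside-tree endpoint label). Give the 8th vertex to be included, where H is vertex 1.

Prim, starting at H.
Step 1: cheapest edge leaving the tree is C—H (6); add C.
Step 2: cheapest edge leaving the tree is E—H (6); add E.
Step 3: cheapest edge leaving the tree is A—C (9); add A.
Step 4: cheapest edge leaving the tree is A—F (5); add F.
Step 5: cheapest edge leaving the tree is B—E (9); add B.
Step 6: cheapest edge leaving the tree is F—G (10); add G.
Step 7: cheapest edge leaving the tree is D—G (12); add D.
Vertex order: H, C, E, A, F, B, G, D. The 8th vertex is D.

D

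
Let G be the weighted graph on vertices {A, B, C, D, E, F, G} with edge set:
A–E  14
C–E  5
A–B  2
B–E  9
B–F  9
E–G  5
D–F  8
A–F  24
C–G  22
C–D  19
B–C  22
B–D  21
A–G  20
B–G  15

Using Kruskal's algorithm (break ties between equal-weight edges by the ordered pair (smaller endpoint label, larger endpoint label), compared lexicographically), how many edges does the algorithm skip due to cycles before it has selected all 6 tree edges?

0

Kruskal's algorithm — process edges by increasing weight (ties by edge label):
A–B (2): add. Components now {A,B} {C} {D} {E} {F} {G}
C–E (5): add. Components now {A,B} {C,E} {D} {F} {G}
E–G (5): add. Components now {A,B} {C,E,G} {D} {F}
D–F (8): add. Components now {A,B} {C,E,G} {D,F}
B–E (9): add. Components now {A,B,C,E,G} {D,F}
B–F (9): add. Components now {A,B,C,D,E,F,G}
Edges rejected before the tree was complete: 0.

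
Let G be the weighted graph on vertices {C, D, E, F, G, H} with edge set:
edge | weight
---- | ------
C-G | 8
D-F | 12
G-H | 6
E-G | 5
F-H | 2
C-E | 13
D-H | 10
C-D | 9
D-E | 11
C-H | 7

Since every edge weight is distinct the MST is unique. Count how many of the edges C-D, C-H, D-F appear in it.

Sort edges by weight, then run Kruskal:
F-H (2): add. Components now {C} {D} {E} {F,H} {G}
E-G (5): add. Components now {C} {D} {E,G} {F,H}
G-H (6): add. Components now {C} {D} {E,F,G,H}
C-H (7): add. Components now {C,E,F,G,H} {D}
C-G (8): skip — C and G already connected.
C-D (9): add. Components now {C,D,E,F,G,H}
MST edge set: {F-H, E-G, G-H, C-H, C-D}.
Of the listed edges, {C-D, C-H} are in the MST → 2.

2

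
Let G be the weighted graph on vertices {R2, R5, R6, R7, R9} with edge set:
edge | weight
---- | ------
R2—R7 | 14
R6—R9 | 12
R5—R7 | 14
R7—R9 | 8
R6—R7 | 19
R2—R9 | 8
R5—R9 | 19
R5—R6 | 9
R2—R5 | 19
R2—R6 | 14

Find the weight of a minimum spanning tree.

37

Grow the tree from R6 using Prim:
Step 1: cheapest edge leaving the tree is R5—R6 (9); add R5.
Step 2: cheapest edge leaving the tree is R6—R9 (12); add R9.
Step 3: cheapest edge leaving the tree is R2—R9 (8); add R2.
Step 4: cheapest edge leaving the tree is R7—R9 (8); add R7.
MST edges: R5—R6, R6—R9, R2—R9, R7—R9; total weight 9+12+8+8 = 37.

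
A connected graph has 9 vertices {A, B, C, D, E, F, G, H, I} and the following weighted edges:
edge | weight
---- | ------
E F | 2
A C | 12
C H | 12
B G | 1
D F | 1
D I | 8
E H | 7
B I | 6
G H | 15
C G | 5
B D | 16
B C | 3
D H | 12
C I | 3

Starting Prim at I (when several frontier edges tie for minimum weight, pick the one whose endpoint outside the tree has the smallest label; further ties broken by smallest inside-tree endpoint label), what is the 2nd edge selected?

Prim's algorithm from I:
Step 1: cheapest edge leaving the tree is C I (3); add C.
Step 2: cheapest edge leaving the tree is B C (3); add B.
Step 3: cheapest edge leaving the tree is B G (1); add G.
Step 4: cheapest edge leaving the tree is D I (8); add D.
Step 5: cheapest edge leaving the tree is D F (1); add F.
Step 6: cheapest edge leaving the tree is E F (2); add E.
Step 7: cheapest edge leaving the tree is E H (7); add H.
Step 8: cheapest edge leaving the tree is A C (12); add A.
The 2nd edge added is B C.

B-C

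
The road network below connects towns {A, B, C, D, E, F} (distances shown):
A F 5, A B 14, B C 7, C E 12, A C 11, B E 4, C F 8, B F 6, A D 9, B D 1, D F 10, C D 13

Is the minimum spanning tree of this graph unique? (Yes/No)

Yes

Kruskal's algorithm — process edges by increasing weight (ties by edge label):
B D (1): add. Components now {A} {B,D} {C} {E} {F}
B E (4): add. Components now {A} {B,D,E} {C} {F}
A F (5): add. Components now {A,F} {B,D,E} {C}
B F (6): add. Components now {A,B,D,E,F} {C}
B C (7): add. Components now {A,B,C,D,E,F}
Every non-tree edge has weight strictly greater than the heaviest edge on the tree path between its endpoints, so the MST is unique.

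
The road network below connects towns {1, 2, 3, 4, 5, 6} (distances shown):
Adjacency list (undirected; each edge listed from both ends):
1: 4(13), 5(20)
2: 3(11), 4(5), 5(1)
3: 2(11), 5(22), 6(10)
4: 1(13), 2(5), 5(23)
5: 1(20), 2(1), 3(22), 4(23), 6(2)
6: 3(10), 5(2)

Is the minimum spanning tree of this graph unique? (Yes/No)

Kruskal's algorithm — process edges by increasing weight (ties by edge label):
2–5 (1): add — endpoints in different components.
5–6 (2): add — endpoints in different components.
2–4 (5): add — endpoints in different components.
3–6 (10): add — endpoints in different components.
2–3 (11): skip — 2 and 3 already connected.
1–4 (13): add — endpoints in different components.
Every non-tree edge has weight strictly greater than the heaviest edge on the tree path between its endpoints, so the MST is unique.

Yes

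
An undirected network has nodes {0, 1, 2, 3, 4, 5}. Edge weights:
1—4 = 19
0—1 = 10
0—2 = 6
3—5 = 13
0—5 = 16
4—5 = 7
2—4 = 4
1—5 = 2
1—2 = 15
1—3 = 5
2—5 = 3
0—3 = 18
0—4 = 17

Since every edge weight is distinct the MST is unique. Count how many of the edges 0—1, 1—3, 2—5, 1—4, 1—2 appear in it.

Kruskal: consider edges lightest-first.
1—5 (2): add — endpoints in different components.
2—5 (3): add — endpoints in different components.
2—4 (4): add — endpoints in different components.
1—3 (5): add — endpoints in different components.
0—2 (6): add — endpoints in different components.
MST edge set: {1—5, 2—5, 2—4, 1—3, 0—2}.
Of the listed edges, {1—3, 2—5} are in the MST → 2.

2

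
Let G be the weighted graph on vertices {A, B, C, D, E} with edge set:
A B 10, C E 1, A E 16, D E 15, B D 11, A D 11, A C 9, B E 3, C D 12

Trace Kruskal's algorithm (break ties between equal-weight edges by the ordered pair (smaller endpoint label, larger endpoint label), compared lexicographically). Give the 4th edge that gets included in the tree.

A-D

Kruskal's algorithm — process edges by increasing weight (ties by edge label):
C E (1): add. Components now {A} {B} {C,E} {D}
B E (3): add. Components now {A} {B,C,E} {D}
A C (9): add. Components now {A,B,C,E} {D}
A B (10): skip — A and B already connected.
A D (11): add. Components now {A,B,C,D,E}
The 4th edge added is A D.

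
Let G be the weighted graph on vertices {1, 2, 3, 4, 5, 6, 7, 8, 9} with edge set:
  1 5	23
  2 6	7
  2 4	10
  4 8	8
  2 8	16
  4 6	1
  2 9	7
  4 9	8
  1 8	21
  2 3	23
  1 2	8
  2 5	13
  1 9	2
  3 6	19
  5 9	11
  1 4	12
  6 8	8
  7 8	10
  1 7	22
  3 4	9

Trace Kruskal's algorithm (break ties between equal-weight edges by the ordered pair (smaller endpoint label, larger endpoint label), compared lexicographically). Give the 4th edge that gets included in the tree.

2-9

Kruskal's algorithm — process edges by increasing weight (ties by edge label):
4 6 (1): add — endpoints in different components.
1 9 (2): add — endpoints in different components.
2 6 (7): add — endpoints in different components.
2 9 (7): add — endpoints in different components.
1 2 (8): skip — 1 and 2 already connected.
4 8 (8): add — endpoints in different components.
4 9 (8): skip — 4 and 9 already connected.
6 8 (8): skip — 6 and 8 already connected.
3 4 (9): add — endpoints in different components.
2 4 (10): skip — 2 and 4 already connected.
7 8 (10): add — endpoints in different components.
5 9 (11): add — endpoints in different components.
The 4th edge added is 2 9.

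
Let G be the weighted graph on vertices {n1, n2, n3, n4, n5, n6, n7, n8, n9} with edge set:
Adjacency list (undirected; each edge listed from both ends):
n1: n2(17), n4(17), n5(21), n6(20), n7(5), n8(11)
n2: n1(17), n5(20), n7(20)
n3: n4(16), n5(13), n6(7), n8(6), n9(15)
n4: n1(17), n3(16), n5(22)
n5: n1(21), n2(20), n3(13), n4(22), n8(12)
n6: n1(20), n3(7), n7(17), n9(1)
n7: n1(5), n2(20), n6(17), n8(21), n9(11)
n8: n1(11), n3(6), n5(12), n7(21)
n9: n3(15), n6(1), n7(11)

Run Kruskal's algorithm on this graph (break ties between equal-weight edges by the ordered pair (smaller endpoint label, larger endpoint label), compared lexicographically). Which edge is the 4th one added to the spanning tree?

Kruskal: consider edges lightest-first.
n6—n9 (1): add — endpoints in different components.
n1—n7 (5): add — endpoints in different components.
n3—n8 (6): add — endpoints in different components.
n3—n6 (7): add — endpoints in different components.
n1—n8 (11): add — endpoints in different components.
n7—n9 (11): skip — n7 and n9 already connected.
n5—n8 (12): add — endpoints in different components.
n3—n5 (13): skip — n5 and n3 already connected.
n3—n9 (15): skip — n3 and n9 already connected.
n3—n4 (16): add — endpoints in different components.
n1—n2 (17): add — endpoints in different components.
The 4th edge added is n3—n6.

n3-n6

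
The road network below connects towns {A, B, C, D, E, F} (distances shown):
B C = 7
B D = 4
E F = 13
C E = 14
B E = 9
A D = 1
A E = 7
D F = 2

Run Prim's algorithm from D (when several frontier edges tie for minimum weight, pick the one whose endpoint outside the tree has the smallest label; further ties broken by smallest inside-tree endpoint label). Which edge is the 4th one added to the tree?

Prim's algorithm from D:
Step 1: cheapest edge leaving the tree is A D (1); add A.
Step 2: cheapest edge leaving the tree is D F (2); add F.
Step 3: cheapest edge leaving the tree is B D (4); add B.
Step 4: cheapest edge leaving the tree is B C (7); add C.
Step 5: cheapest edge leaving the tree is A E (7); add E.
The 4th edge added is B C.

B-C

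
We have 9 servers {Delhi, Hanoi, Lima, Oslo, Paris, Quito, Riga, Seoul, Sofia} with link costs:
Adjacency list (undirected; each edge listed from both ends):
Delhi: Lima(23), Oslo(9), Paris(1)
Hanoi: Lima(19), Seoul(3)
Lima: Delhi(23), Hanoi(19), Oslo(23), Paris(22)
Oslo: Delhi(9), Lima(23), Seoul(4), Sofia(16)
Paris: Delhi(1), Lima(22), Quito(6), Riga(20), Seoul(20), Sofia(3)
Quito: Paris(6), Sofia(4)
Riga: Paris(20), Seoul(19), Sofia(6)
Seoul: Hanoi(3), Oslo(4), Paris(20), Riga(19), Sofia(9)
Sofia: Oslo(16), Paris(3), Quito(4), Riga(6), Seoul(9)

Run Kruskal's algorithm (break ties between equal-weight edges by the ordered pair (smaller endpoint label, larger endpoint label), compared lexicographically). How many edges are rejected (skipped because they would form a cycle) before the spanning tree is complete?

3

Kruskal's algorithm — process edges by increasing weight (ties by edge label):
Delhi Paris (1): add — endpoints in different components.
Hanoi Seoul (3): add — endpoints in different components.
Paris Sofia (3): add — endpoints in different components.
Oslo Seoul (4): add — endpoints in different components.
Quito Sofia (4): add — endpoints in different components.
Paris Quito (6): skip — Quito and Paris already connected.
Riga Sofia (6): add — endpoints in different components.
Delhi Oslo (9): add — endpoints in different components.
Seoul Sofia (9): skip — Seoul and Sofia already connected.
Oslo Sofia (16): skip — Sofia and Oslo already connected.
Hanoi Lima (19): add — endpoints in different components.
Edges rejected before the tree was complete: 3.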